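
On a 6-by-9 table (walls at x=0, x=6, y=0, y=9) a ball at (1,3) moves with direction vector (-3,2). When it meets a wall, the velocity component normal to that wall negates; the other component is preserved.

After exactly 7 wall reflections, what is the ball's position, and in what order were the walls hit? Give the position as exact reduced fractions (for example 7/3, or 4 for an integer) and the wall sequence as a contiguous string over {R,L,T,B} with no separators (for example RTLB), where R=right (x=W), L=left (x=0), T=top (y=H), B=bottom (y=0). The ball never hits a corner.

Final position: (0,5/3)
Wall sequence: LRTLRBL

1. t=1/3 → L at (0,11/3); v=(3,2)
2. t=2 → R at (6,23/3); v=(-3,2)
3. t=2/3 → T at (4,9); v=(-3,-2)
4. t=4/3 → L at (0,19/3); v=(3,-2)
5. t=2 → R at (6,7/3); v=(-3,-2)
6. t=7/6 → B at (5/2,0); v=(-3,2)
7. t=5/6 → L at (0,5/3); v=(3,2)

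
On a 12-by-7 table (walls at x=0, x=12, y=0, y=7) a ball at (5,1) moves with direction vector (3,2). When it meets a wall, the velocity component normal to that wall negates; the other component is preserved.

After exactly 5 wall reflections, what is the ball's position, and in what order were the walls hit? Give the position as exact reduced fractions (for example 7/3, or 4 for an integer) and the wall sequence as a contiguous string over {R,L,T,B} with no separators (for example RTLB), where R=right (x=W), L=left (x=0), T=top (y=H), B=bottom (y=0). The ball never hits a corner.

Final position: (11,7)
Wall sequence: RTLBT

1. t=7/3 → R at (12,17/3); v=(-3,2)
2. t=2/3 → T at (10,7); v=(-3,-2)
3. t=10/3 → L at (0,1/3); v=(3,-2)
4. t=1/6 → B at (1/2,0); v=(3,2)
5. t=7/2 → T at (11,7); v=(3,-2)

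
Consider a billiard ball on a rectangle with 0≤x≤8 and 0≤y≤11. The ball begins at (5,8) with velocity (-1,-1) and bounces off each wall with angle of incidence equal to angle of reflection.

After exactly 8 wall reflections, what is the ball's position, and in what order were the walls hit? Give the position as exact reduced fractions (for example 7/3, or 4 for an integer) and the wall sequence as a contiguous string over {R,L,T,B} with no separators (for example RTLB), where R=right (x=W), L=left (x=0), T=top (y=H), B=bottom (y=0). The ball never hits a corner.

Final position: (0,7)
Wall sequence: LBRTLRBL

1. t=5 → L at (0,3); v=(1,-1)
2. t=3 → B at (3,0); v=(1,1)
3. t=5 → R at (8,5); v=(-1,1)
4. t=6 → T at (2,11); v=(-1,-1)
5. t=2 → L at (0,9); v=(1,-1)
6. t=8 → R at (8,1); v=(-1,-1)
7. t=1 → B at (7,0); v=(-1,1)
8. t=7 → L at (0,7); v=(1,1)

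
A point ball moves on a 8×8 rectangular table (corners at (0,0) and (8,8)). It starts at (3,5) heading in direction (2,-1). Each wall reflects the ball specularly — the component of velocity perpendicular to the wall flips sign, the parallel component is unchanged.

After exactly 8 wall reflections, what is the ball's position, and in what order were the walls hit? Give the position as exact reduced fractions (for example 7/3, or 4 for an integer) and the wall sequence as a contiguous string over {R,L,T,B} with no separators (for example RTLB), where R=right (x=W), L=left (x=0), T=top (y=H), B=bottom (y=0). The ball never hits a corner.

Final position: (3,0)
Wall sequence: RBLRTLRB

1. t=5/2 → R at (8,5/2); v=(-2,-1)
2. t=5/2 → B at (3,0); v=(-2,1)
3. t=3/2 → L at (0,3/2); v=(2,1)
4. t=4 → R at (8,11/2); v=(-2,1)
5. t=5/2 → T at (3,8); v=(-2,-1)
6. t=3/2 → L at (0,13/2); v=(2,-1)
7. t=4 → R at (8,5/2); v=(-2,-1)
8. t=5/2 → B at (3,0); v=(-2,1)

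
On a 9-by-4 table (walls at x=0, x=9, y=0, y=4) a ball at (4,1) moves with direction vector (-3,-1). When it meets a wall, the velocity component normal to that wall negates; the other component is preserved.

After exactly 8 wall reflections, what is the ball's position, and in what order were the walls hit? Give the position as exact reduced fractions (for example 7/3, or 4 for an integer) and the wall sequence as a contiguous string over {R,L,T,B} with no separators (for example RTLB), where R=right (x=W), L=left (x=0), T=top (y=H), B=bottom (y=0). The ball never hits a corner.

1. t=1 → B at (1,0); v=(-3,1)
2. t=1/3 → L at (0,1/3); v=(3,1)
3. t=3 → R at (9,10/3); v=(-3,1)
4. t=2/3 → T at (7,4); v=(-3,-1)
5. t=7/3 → L at (0,5/3); v=(3,-1)
6. t=5/3 → B at (5,0); v=(3,1)
7. t=4/3 → R at (9,4/3); v=(-3,1)
8. t=8/3 → T at (1,4); v=(-3,-1)

Final position: (1,4)
Wall sequence: BLRTLBRT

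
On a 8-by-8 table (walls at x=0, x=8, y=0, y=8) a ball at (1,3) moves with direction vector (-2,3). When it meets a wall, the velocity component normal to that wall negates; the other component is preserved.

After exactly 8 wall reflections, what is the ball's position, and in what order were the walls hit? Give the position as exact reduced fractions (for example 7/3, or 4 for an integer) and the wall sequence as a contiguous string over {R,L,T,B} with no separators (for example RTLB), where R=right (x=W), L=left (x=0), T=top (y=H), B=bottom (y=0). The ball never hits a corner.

1. t=1/2 → L at (0,9/2); v=(2,3)
2. t=7/6 → T at (7/3,8); v=(2,-3)
3. t=8/3 → B at (23/3,0); v=(2,3)
4. t=1/6 → R at (8,1/2); v=(-2,3)
5. t=5/2 → T at (3,8); v=(-2,-3)
6. t=3/2 → L at (0,7/2); v=(2,-3)
7. t=7/6 → B at (7/3,0); v=(2,3)
8. t=8/3 → T at (23/3,8); v=(2,-3)

Final position: (23/3,8)
Wall sequence: LTBRTLBT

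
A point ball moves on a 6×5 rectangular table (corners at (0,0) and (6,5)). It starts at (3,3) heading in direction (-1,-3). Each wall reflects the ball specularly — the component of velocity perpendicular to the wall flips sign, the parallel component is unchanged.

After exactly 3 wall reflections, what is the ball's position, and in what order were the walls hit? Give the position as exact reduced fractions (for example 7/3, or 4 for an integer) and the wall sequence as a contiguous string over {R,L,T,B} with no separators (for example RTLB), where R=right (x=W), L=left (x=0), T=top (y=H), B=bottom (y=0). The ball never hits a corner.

1. t=1 → B at (2,0); v=(-1,3)
2. t=5/3 → T at (1/3,5); v=(-1,-3)
3. t=1/3 → L at (0,4); v=(1,-3)

Final position: (0,4)
Wall sequence: BTL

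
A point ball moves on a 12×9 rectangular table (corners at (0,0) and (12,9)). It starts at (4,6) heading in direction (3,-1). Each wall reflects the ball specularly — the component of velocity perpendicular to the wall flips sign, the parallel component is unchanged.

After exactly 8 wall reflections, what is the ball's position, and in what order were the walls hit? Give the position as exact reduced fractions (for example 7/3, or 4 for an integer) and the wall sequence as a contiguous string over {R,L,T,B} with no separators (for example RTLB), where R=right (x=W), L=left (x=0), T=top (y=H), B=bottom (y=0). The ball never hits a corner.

1. t=8/3 → R at (12,10/3); v=(-3,-1)
2. t=10/3 → B at (2,0); v=(-3,1)
3. t=2/3 → L at (0,2/3); v=(3,1)
4. t=4 → R at (12,14/3); v=(-3,1)
5. t=4 → L at (0,26/3); v=(3,1)
6. t=1/3 → T at (1,9); v=(3,-1)
7. t=11/3 → R at (12,16/3); v=(-3,-1)
8. t=4 → L at (0,4/3); v=(3,-1)

Final position: (0,4/3)
Wall sequence: RBLRLTRL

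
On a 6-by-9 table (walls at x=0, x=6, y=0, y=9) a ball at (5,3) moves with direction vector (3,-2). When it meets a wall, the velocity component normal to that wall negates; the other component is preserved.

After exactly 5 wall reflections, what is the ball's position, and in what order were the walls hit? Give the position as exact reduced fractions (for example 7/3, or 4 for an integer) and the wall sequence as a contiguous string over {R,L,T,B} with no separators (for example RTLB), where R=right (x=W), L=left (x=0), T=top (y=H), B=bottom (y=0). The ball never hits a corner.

1. t=1/3 → R at (6,7/3); v=(-3,-2)
2. t=7/6 → B at (5/2,0); v=(-3,2)
3. t=5/6 → L at (0,5/3); v=(3,2)
4. t=2 → R at (6,17/3); v=(-3,2)
5. t=5/3 → T at (1,9); v=(-3,-2)

Final position: (1,9)
Wall sequence: RBLRT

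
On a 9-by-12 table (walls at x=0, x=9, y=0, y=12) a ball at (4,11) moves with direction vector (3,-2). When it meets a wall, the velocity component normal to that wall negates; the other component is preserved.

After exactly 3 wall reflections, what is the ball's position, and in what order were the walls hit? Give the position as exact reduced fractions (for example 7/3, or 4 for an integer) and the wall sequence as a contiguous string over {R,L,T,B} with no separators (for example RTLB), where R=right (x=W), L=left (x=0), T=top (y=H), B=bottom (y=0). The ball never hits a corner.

Final position: (5/2,0)
Wall sequence: RLB

1. t=5/3 → R at (9,23/3); v=(-3,-2)
2. t=3 → L at (0,5/3); v=(3,-2)
3. t=5/6 → B at (5/2,0); v=(3,2)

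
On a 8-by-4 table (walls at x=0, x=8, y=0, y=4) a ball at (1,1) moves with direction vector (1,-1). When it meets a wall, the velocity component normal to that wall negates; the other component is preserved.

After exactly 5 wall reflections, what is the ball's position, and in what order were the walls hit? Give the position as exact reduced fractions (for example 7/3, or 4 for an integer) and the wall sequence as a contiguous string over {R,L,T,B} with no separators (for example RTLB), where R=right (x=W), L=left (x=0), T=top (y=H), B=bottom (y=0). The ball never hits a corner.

Final position: (2,4)
Wall sequence: BTRBT

1. t=1 → B at (2,0); v=(1,1)
2. t=4 → T at (6,4); v=(1,-1)
3. t=2 → R at (8,2); v=(-1,-1)
4. t=2 → B at (6,0); v=(-1,1)
5. t=4 → T at (2,4); v=(-1,-1)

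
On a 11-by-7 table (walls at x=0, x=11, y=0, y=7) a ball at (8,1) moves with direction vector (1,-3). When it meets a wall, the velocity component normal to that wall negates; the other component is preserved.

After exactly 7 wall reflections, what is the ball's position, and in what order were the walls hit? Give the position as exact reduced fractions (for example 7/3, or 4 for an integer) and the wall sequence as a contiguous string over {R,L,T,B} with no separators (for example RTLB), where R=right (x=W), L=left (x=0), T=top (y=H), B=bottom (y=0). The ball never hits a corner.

Final position: (2,7)
Wall sequence: BTRBTBT

1. t=1/3 → B at (25/3,0); v=(1,3)
2. t=7/3 → T at (32/3,7); v=(1,-3)
3. t=1/3 → R at (11,6); v=(-1,-3)
4. t=2 → B at (9,0); v=(-1,3)
5. t=7/3 → T at (20/3,7); v=(-1,-3)
6. t=7/3 → B at (13/3,0); v=(-1,3)
7. t=7/3 → T at (2,7); v=(-1,-3)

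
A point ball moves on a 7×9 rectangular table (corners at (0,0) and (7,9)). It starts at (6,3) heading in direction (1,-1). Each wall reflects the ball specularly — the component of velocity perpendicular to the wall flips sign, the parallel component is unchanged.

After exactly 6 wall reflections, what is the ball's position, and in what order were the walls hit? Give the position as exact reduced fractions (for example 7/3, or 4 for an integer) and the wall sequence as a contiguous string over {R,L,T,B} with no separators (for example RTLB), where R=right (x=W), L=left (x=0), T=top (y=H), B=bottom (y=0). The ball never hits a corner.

1. t=1 → R at (7,2); v=(-1,-1)
2. t=2 → B at (5,0); v=(-1,1)
3. t=5 → L at (0,5); v=(1,1)
4. t=4 → T at (4,9); v=(1,-1)
5. t=3 → R at (7,6); v=(-1,-1)
6. t=6 → B at (1,0); v=(-1,1)

Final position: (1,0)
Wall sequence: RBLTRB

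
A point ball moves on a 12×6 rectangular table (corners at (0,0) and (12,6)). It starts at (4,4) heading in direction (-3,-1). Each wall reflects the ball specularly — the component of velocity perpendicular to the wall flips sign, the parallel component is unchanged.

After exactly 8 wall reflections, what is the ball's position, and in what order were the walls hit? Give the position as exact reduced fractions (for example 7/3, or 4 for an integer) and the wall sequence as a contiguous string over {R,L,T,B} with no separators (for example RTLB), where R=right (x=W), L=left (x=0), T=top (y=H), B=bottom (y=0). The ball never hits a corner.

1. t=4/3 → L at (0,8/3); v=(3,-1)
2. t=8/3 → B at (8,0); v=(3,1)
3. t=4/3 → R at (12,4/3); v=(-3,1)
4. t=4 → L at (0,16/3); v=(3,1)
5. t=2/3 → T at (2,6); v=(3,-1)
6. t=10/3 → R at (12,8/3); v=(-3,-1)
7. t=8/3 → B at (4,0); v=(-3,1)
8. t=4/3 → L at (0,4/3); v=(3,1)

Final position: (0,4/3)
Wall sequence: LBRLTRBL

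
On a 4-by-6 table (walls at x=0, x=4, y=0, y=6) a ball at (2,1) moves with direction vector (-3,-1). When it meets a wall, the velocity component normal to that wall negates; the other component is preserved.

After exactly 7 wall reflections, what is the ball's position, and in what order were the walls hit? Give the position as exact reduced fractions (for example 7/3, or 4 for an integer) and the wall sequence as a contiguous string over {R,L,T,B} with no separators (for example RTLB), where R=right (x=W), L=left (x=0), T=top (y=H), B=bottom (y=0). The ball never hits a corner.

Final position: (3,6)
Wall sequence: LBRLRLT

1. t=2/3 → L at (0,1/3); v=(3,-1)
2. t=1/3 → B at (1,0); v=(3,1)
3. t=1 → R at (4,1); v=(-3,1)
4. t=4/3 → L at (0,7/3); v=(3,1)
5. t=4/3 → R at (4,11/3); v=(-3,1)
6. t=4/3 → L at (0,5); v=(3,1)
7. t=1 → T at (3,6); v=(3,-1)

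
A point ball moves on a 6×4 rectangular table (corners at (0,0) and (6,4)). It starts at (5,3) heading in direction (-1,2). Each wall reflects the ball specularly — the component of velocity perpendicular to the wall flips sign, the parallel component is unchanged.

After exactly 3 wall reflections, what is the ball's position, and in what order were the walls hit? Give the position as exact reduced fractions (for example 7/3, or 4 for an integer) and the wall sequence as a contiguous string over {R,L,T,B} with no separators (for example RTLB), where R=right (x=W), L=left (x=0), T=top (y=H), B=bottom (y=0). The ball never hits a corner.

Final position: (1/2,4)
Wall sequence: TBT

1. t=1/2 → T at (9/2,4); v=(-1,-2)
2. t=2 → B at (5/2,0); v=(-1,2)
3. t=2 → T at (1/2,4); v=(-1,-2)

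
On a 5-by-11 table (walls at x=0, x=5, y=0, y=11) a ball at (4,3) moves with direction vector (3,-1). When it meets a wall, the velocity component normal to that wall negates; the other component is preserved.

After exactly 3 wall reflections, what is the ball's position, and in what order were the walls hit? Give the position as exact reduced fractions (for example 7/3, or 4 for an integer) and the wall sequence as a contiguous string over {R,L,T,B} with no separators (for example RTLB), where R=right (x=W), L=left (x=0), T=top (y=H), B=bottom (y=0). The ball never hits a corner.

Final position: (3,0)
Wall sequence: RLB

1. t=1/3 → R at (5,8/3); v=(-3,-1)
2. t=5/3 → L at (0,1); v=(3,-1)
3. t=1 → B at (3,0); v=(3,1)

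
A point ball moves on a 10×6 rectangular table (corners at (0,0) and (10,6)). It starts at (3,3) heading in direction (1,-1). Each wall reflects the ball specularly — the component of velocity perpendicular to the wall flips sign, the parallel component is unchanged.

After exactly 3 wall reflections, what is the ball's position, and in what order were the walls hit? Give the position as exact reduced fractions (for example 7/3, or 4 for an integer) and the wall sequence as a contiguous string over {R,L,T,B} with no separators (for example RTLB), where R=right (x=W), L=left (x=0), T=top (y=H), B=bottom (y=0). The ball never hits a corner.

Final position: (8,6)
Wall sequence: BRT

1. t=3 → B at (6,0); v=(1,1)
2. t=4 → R at (10,4); v=(-1,1)
3. t=2 → T at (8,6); v=(-1,-1)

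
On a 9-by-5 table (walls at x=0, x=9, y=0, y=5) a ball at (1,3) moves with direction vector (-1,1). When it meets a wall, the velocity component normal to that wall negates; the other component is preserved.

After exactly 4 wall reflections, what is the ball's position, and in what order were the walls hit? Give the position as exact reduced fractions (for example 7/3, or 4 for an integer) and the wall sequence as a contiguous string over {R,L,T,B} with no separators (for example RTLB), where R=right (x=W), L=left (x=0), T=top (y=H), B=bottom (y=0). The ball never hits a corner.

Final position: (9,3)
Wall sequence: LTBR

1. t=1 → L at (0,4); v=(1,1)
2. t=1 → T at (1,5); v=(1,-1)
3. t=5 → B at (6,0); v=(1,1)
4. t=3 → R at (9,3); v=(-1,1)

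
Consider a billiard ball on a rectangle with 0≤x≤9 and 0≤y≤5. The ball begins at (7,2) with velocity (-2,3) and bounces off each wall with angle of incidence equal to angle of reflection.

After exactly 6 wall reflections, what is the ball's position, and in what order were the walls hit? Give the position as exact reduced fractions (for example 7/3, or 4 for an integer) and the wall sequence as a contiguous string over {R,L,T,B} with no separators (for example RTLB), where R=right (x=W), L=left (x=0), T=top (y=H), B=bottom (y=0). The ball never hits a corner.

Final position: (25/3,5)
Wall sequence: TBLTBT

1. t=1 → T at (5,5); v=(-2,-3)
2. t=5/3 → B at (5/3,0); v=(-2,3)
3. t=5/6 → L at (0,5/2); v=(2,3)
4. t=5/6 → T at (5/3,5); v=(2,-3)
5. t=5/3 → B at (5,0); v=(2,3)
6. t=5/3 → T at (25/3,5); v=(2,-3)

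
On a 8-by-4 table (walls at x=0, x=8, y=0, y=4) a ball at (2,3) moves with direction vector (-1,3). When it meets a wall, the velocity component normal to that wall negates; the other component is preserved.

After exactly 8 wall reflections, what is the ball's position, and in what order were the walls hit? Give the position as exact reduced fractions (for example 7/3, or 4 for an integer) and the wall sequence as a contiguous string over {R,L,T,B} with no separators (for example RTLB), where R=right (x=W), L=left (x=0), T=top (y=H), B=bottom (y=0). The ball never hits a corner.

Final position: (19/3,4)
Wall sequence: TBLTBTBT

1. t=1/3 → T at (5/3,4); v=(-1,-3)
2. t=4/3 → B at (1/3,0); v=(-1,3)
3. t=1/3 → L at (0,1); v=(1,3)
4. t=1 → T at (1,4); v=(1,-3)
5. t=4/3 → B at (7/3,0); v=(1,3)
6. t=4/3 → T at (11/3,4); v=(1,-3)
7. t=4/3 → B at (5,0); v=(1,3)
8. t=4/3 → T at (19/3,4); v=(1,-3)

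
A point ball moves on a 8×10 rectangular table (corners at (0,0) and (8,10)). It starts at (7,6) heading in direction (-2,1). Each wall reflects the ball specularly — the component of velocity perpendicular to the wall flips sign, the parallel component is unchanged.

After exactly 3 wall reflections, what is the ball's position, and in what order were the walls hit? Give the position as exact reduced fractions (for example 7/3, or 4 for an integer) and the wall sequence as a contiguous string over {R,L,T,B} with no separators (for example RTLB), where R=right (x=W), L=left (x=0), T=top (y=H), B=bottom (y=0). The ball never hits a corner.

Final position: (8,13/2)
Wall sequence: LTR

1. t=7/2 → L at (0,19/2); v=(2,1)
2. t=1/2 → T at (1,10); v=(2,-1)
3. t=7/2 → R at (8,13/2); v=(-2,-1)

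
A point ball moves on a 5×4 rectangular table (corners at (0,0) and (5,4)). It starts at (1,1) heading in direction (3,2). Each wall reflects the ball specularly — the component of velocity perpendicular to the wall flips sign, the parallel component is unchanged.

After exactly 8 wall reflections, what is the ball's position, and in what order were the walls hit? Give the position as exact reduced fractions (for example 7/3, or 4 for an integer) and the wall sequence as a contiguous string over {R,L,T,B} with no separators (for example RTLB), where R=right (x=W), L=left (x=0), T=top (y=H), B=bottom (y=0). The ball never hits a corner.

Final position: (7/2,0)
Wall sequence: RTLBRTLB

1. t=4/3 → R at (5,11/3); v=(-3,2)
2. t=1/6 → T at (9/2,4); v=(-3,-2)
3. t=3/2 → L at (0,1); v=(3,-2)
4. t=1/2 → B at (3/2,0); v=(3,2)
5. t=7/6 → R at (5,7/3); v=(-3,2)
6. t=5/6 → T at (5/2,4); v=(-3,-2)
7. t=5/6 → L at (0,7/3); v=(3,-2)
8. t=7/6 → B at (7/2,0); v=(3,2)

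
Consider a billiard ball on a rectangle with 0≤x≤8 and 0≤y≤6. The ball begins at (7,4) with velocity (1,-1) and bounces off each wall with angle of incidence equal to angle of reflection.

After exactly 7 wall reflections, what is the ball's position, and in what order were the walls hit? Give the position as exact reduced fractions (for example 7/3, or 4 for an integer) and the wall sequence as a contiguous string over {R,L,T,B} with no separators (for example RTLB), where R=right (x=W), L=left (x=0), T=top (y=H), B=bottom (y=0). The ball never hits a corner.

1. t=1 → R at (8,3); v=(-1,-1)
2. t=3 → B at (5,0); v=(-1,1)
3. t=5 → L at (0,5); v=(1,1)
4. t=1 → T at (1,6); v=(1,-1)
5. t=6 → B at (7,0); v=(1,1)
6. t=1 → R at (8,1); v=(-1,1)
7. t=5 → T at (3,6); v=(-1,-1)

Final position: (3,6)
Wall sequence: RBLTBRT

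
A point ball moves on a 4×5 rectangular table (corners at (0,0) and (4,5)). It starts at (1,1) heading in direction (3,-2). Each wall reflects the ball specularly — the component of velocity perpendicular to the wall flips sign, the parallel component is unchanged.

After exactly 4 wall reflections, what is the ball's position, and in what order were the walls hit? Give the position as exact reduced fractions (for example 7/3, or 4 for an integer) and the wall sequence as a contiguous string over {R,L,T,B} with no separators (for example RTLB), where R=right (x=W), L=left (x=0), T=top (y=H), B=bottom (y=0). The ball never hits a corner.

Final position: (2,5)
Wall sequence: BRLT

1. t=1/2 → B at (5/2,0); v=(3,2)
2. t=1/2 → R at (4,1); v=(-3,2)
3. t=4/3 → L at (0,11/3); v=(3,2)
4. t=2/3 → T at (2,5); v=(3,-2)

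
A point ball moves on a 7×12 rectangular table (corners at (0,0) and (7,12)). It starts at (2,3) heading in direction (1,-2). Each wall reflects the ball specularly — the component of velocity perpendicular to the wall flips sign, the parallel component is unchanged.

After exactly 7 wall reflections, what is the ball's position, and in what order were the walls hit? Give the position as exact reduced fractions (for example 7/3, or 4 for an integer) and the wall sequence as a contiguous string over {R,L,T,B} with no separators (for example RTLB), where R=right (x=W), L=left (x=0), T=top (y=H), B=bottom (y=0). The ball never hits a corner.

Final position: (13/2,12)
Wall sequence: BRTLBRT

1. t=3/2 → B at (7/2,0); v=(1,2)
2. t=7/2 → R at (7,7); v=(-1,2)
3. t=5/2 → T at (9/2,12); v=(-1,-2)
4. t=9/2 → L at (0,3); v=(1,-2)
5. t=3/2 → B at (3/2,0); v=(1,2)
6. t=11/2 → R at (7,11); v=(-1,2)
7. t=1/2 → T at (13/2,12); v=(-1,-2)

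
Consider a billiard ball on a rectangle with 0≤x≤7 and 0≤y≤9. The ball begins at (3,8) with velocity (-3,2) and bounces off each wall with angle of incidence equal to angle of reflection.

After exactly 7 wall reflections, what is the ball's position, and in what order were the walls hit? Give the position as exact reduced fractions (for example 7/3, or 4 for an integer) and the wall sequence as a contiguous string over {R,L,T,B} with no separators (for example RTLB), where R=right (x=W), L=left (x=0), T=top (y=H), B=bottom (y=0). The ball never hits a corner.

1. t=1/2 → T at (3/2,9); v=(-3,-2)
2. t=1/2 → L at (0,8); v=(3,-2)
3. t=7/3 → R at (7,10/3); v=(-3,-2)
4. t=5/3 → B at (2,0); v=(-3,2)
5. t=2/3 → L at (0,4/3); v=(3,2)
6. t=7/3 → R at (7,6); v=(-3,2)
7. t=3/2 → T at (5/2,9); v=(-3,-2)

Final position: (5/2,9)
Wall sequence: TLRBLRT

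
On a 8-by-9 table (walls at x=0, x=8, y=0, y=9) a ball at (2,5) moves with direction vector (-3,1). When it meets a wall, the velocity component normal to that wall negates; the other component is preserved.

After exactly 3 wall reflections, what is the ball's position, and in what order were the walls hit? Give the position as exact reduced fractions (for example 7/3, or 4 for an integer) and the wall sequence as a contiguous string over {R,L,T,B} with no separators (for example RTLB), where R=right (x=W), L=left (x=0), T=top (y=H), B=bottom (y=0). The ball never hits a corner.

Final position: (6,9)
Wall sequence: LRT

1. t=2/3 → L at (0,17/3); v=(3,1)
2. t=8/3 → R at (8,25/3); v=(-3,1)
3. t=2/3 → T at (6,9); v=(-3,-1)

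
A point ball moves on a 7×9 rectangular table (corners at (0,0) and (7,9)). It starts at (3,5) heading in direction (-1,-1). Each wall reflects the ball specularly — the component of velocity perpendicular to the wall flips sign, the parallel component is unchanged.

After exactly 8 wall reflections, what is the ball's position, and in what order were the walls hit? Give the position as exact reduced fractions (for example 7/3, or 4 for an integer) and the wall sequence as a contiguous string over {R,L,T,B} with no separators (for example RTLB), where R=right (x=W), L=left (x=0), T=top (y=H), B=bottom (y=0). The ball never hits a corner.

Final position: (0,8)
Wall sequence: LBRTLBRL

1. t=3 → L at (0,2); v=(1,-1)
2. t=2 → B at (2,0); v=(1,1)
3. t=5 → R at (7,5); v=(-1,1)
4. t=4 → T at (3,9); v=(-1,-1)
5. t=3 → L at (0,6); v=(1,-1)
6. t=6 → B at (6,0); v=(1,1)
7. t=1 → R at (7,1); v=(-1,1)
8. t=7 → L at (0,8); v=(1,1)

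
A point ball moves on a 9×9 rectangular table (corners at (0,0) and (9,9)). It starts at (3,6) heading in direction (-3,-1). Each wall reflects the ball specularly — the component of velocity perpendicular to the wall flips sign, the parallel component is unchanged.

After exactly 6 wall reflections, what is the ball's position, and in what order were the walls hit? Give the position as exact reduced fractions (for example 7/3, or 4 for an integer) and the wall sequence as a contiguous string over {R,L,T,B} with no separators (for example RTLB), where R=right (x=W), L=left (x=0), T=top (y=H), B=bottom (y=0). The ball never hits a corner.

Final position: (0,7)
Wall sequence: LRBLRL

1. t=1 → L at (0,5); v=(3,-1)
2. t=3 → R at (9,2); v=(-3,-1)
3. t=2 → B at (3,0); v=(-3,1)
4. t=1 → L at (0,1); v=(3,1)
5. t=3 → R at (9,4); v=(-3,1)
6. t=3 → L at (0,7); v=(3,1)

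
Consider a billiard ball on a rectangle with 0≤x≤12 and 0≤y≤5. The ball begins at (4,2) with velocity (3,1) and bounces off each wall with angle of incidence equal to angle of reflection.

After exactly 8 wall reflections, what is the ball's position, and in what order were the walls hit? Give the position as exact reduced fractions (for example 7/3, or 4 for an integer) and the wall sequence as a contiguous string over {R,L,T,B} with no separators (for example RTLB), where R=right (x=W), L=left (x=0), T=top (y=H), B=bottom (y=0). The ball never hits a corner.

1. t=8/3 → R at (12,14/3); v=(-3,1)
2. t=1/3 → T at (11,5); v=(-3,-1)
3. t=11/3 → L at (0,4/3); v=(3,-1)
4. t=4/3 → B at (4,0); v=(3,1)
5. t=8/3 → R at (12,8/3); v=(-3,1)
6. t=7/3 → T at (5,5); v=(-3,-1)
7. t=5/3 → L at (0,10/3); v=(3,-1)
8. t=10/3 → B at (10,0); v=(3,1)

Final position: (10,0)
Wall sequence: RTLBRTLB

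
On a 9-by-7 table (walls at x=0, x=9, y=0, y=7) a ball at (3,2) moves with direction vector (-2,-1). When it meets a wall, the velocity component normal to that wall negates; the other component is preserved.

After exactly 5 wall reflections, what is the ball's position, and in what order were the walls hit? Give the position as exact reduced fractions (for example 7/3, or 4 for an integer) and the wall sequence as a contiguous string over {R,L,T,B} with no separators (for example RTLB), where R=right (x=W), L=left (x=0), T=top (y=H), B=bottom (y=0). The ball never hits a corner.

1. t=3/2 → L at (0,1/2); v=(2,-1)
2. t=1/2 → B at (1,0); v=(2,1)
3. t=4 → R at (9,4); v=(-2,1)
4. t=3 → T at (3,7); v=(-2,-1)
5. t=3/2 → L at (0,11/2); v=(2,-1)

Final position: (0,11/2)
Wall sequence: LBRTL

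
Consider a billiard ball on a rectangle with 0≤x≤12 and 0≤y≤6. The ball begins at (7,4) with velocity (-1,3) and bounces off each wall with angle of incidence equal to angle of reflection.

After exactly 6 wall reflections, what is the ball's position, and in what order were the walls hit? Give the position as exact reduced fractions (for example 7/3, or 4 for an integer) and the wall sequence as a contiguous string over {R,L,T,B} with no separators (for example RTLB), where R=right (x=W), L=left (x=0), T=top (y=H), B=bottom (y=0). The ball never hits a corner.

Final position: (5/3,6)
Wall sequence: TBTBLT

1. t=2/3 → T at (19/3,6); v=(-1,-3)
2. t=2 → B at (13/3,0); v=(-1,3)
3. t=2 → T at (7/3,6); v=(-1,-3)
4. t=2 → B at (1/3,0); v=(-1,3)
5. t=1/3 → L at (0,1); v=(1,3)
6. t=5/3 → T at (5/3,6); v=(1,-3)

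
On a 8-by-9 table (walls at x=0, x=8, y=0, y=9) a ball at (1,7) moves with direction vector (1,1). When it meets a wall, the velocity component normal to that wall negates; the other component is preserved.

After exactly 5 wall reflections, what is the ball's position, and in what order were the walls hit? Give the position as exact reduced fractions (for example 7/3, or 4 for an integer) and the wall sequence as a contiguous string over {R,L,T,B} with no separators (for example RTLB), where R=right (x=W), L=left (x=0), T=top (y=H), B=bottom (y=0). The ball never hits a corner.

1. t=2 → T at (3,9); v=(1,-1)
2. t=5 → R at (8,4); v=(-1,-1)
3. t=4 → B at (4,0); v=(-1,1)
4. t=4 → L at (0,4); v=(1,1)
5. t=5 → T at (5,9); v=(1,-1)

Final position: (5,9)
Wall sequence: TRBLT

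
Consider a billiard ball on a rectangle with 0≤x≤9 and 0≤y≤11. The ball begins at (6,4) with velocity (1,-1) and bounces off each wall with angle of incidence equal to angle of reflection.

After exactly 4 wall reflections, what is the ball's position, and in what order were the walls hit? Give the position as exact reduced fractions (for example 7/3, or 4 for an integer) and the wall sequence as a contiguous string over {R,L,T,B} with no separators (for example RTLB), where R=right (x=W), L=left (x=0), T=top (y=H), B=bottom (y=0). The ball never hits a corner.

1. t=3 → R at (9,1); v=(-1,-1)
2. t=1 → B at (8,0); v=(-1,1)
3. t=8 → L at (0,8); v=(1,1)
4. t=3 → T at (3,11); v=(1,-1)

Final position: (3,11)
Wall sequence: RBLT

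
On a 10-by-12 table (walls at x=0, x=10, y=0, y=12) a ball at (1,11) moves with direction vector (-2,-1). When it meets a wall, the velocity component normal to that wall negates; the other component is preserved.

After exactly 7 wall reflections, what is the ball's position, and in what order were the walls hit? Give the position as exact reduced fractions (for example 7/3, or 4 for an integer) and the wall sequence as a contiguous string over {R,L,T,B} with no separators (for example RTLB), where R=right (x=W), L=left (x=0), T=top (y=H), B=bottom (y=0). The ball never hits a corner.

Final position: (5,12)
Wall sequence: LRLBRLT

1. t=1/2 → L at (0,21/2); v=(2,-1)
2. t=5 → R at (10,11/2); v=(-2,-1)
3. t=5 → L at (0,1/2); v=(2,-1)
4. t=1/2 → B at (1,0); v=(2,1)
5. t=9/2 → R at (10,9/2); v=(-2,1)
6. t=5 → L at (0,19/2); v=(2,1)
7. t=5/2 → T at (5,12); v=(2,-1)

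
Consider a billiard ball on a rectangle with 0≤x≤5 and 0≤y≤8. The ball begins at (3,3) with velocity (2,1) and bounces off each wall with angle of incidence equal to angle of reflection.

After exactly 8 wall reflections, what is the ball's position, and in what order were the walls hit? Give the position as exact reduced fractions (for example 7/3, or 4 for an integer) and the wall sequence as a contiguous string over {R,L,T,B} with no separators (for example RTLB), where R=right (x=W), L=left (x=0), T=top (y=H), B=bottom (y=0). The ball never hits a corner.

Final position: (0,1/2)
Wall sequence: RLTRLRBL

1. t=1 → R at (5,4); v=(-2,1)
2. t=5/2 → L at (0,13/2); v=(2,1)
3. t=3/2 → T at (3,8); v=(2,-1)
4. t=1 → R at (5,7); v=(-2,-1)
5. t=5/2 → L at (0,9/2); v=(2,-1)
6. t=5/2 → R at (5,2); v=(-2,-1)
7. t=2 → B at (1,0); v=(-2,1)
8. t=1/2 → L at (0,1/2); v=(2,1)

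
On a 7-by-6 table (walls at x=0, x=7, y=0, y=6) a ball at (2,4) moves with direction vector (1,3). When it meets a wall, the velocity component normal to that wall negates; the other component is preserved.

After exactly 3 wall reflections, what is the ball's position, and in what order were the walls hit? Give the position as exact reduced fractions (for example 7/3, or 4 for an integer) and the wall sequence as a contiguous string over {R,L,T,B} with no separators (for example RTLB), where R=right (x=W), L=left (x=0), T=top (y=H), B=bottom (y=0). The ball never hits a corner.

Final position: (20/3,6)
Wall sequence: TBT

1. t=2/3 → T at (8/3,6); v=(1,-3)
2. t=2 → B at (14/3,0); v=(1,3)
3. t=2 → T at (20/3,6); v=(1,-3)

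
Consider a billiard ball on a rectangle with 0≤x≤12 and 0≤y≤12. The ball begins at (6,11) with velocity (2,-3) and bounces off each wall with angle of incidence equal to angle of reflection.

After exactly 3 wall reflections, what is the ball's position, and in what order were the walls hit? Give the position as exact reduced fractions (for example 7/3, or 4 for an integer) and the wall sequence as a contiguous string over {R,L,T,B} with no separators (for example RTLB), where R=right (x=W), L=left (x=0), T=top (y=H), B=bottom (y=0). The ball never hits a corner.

1. t=3 → R at (12,2); v=(-2,-3)
2. t=2/3 → B at (32/3,0); v=(-2,3)
3. t=4 → T at (8/3,12); v=(-2,-3)

Final position: (8/3,12)
Wall sequence: RBT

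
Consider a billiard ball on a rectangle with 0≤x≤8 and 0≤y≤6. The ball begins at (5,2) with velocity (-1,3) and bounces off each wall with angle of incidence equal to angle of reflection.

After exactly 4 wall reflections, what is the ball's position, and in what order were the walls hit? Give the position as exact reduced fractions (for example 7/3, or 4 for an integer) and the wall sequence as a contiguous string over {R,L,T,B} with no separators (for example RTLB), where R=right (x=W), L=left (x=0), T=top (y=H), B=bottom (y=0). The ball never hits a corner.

Final position: (1/3,6)
Wall sequence: TBLT

1. t=4/3 → T at (11/3,6); v=(-1,-3)
2. t=2 → B at (5/3,0); v=(-1,3)
3. t=5/3 → L at (0,5); v=(1,3)
4. t=1/3 → T at (1/3,6); v=(1,-3)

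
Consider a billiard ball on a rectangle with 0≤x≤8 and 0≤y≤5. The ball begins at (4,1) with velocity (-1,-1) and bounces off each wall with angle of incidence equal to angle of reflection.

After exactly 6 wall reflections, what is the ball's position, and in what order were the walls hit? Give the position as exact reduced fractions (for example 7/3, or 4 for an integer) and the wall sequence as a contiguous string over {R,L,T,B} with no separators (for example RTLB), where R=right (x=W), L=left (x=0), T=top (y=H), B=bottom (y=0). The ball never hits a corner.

Final position: (4,5)
Wall sequence: BLTBRT

1. t=1 → B at (3,0); v=(-1,1)
2. t=3 → L at (0,3); v=(1,1)
3. t=2 → T at (2,5); v=(1,-1)
4. t=5 → B at (7,0); v=(1,1)
5. t=1 → R at (8,1); v=(-1,1)
6. t=4 → T at (4,5); v=(-1,-1)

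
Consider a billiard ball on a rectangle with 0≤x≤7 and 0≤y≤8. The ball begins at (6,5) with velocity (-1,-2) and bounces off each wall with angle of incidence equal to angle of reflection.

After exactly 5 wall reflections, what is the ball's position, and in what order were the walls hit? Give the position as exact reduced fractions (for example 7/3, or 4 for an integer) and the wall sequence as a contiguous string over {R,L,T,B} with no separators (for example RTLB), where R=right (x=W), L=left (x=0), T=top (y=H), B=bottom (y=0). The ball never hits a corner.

Final position: (7,5)
Wall sequence: BLTBR

1. t=5/2 → B at (7/2,0); v=(-1,2)
2. t=7/2 → L at (0,7); v=(1,2)
3. t=1/2 → T at (1/2,8); v=(1,-2)
4. t=4 → B at (9/2,0); v=(1,2)
5. t=5/2 → R at (7,5); v=(-1,2)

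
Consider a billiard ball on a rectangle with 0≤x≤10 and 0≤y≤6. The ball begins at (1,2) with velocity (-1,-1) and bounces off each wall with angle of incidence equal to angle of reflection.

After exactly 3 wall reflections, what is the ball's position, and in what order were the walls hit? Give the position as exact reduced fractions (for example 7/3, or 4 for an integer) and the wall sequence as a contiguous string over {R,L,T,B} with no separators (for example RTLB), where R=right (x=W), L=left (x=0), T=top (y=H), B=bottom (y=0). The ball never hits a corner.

Final position: (7,6)
Wall sequence: LBT

1. t=1 → L at (0,1); v=(1,-1)
2. t=1 → B at (1,0); v=(1,1)
3. t=6 → T at (7,6); v=(1,-1)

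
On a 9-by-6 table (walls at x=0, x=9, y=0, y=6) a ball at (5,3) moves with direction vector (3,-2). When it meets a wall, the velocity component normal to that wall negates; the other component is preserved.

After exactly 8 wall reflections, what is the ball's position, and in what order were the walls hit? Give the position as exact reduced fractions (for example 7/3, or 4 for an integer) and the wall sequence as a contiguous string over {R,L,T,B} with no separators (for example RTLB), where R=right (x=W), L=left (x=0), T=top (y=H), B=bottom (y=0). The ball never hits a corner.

1. t=4/3 → R at (9,1/3); v=(-3,-2)
2. t=1/6 → B at (17/2,0); v=(-3,2)
3. t=17/6 → L at (0,17/3); v=(3,2)
4. t=1/6 → T at (1/2,6); v=(3,-2)
5. t=17/6 → R at (9,1/3); v=(-3,-2)
6. t=1/6 → B at (17/2,0); v=(-3,2)
7. t=17/6 → L at (0,17/3); v=(3,2)
8. t=1/6 → T at (1/2,6); v=(3,-2)

Final position: (1/2,6)
Wall sequence: RBLTRBLT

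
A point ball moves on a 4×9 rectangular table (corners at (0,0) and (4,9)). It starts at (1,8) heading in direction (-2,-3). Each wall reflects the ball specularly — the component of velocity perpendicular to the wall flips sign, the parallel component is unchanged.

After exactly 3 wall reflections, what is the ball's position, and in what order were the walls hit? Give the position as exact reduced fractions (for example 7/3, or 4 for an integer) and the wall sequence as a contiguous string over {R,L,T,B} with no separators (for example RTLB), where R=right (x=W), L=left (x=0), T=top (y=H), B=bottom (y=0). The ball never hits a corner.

1. t=1/2 → L at (0,13/2); v=(2,-3)
2. t=2 → R at (4,1/2); v=(-2,-3)
3. t=1/6 → B at (11/3,0); v=(-2,3)

Final position: (11/3,0)
Wall sequence: LRB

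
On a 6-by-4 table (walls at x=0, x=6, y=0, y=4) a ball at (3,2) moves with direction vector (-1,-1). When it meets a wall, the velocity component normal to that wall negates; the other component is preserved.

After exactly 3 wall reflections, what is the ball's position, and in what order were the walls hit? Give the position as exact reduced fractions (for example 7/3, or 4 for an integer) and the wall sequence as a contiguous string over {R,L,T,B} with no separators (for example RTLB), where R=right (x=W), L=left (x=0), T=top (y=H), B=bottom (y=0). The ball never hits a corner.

Final position: (3,4)
Wall sequence: BLT

1. t=2 → B at (1,0); v=(-1,1)
2. t=1 → L at (0,1); v=(1,1)
3. t=3 → T at (3,4); v=(1,-1)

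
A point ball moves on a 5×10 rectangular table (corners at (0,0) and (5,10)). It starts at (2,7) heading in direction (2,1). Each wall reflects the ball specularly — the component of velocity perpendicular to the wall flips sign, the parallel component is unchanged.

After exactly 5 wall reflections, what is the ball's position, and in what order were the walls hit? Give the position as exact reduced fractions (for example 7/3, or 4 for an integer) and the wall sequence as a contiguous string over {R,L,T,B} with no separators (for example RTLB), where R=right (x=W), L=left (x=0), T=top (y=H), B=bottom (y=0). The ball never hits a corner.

Final position: (0,4)
Wall sequence: RTLRL

1. t=3/2 → R at (5,17/2); v=(-2,1)
2. t=3/2 → T at (2,10); v=(-2,-1)
3. t=1 → L at (0,9); v=(2,-1)
4. t=5/2 → R at (5,13/2); v=(-2,-1)
5. t=5/2 → L at (0,4); v=(2,-1)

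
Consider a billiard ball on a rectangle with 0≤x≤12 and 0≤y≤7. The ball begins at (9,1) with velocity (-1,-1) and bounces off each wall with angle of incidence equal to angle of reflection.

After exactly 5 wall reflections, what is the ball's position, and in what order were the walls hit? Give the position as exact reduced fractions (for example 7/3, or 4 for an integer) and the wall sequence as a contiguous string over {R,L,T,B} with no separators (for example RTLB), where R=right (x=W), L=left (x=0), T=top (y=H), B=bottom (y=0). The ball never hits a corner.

1. t=1 → B at (8,0); v=(-1,1)
2. t=7 → T at (1,7); v=(-1,-1)
3. t=1 → L at (0,6); v=(1,-1)
4. t=6 → B at (6,0); v=(1,1)
5. t=6 → R at (12,6); v=(-1,1)

Final position: (12,6)
Wall sequence: BTLBR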